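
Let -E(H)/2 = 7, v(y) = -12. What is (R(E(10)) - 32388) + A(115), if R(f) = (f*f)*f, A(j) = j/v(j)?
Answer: -421699/12 ≈ -35142.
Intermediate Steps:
E(H) = -14 (E(H) = -2*7 = -14)
A(j) = -j/12 (A(j) = j/(-12) = j*(-1/12) = -j/12)
R(f) = f³ (R(f) = f²*f = f³)
(R(E(10)) - 32388) + A(115) = ((-14)³ - 32388) - 1/12*115 = (-2744 - 32388) - 115/12 = -35132 - 115/12 = -421699/12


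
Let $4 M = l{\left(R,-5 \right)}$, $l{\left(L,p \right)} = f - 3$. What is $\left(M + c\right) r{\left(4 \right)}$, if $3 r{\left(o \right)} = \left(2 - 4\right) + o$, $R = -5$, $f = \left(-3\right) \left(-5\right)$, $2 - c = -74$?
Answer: $\frac{158}{3} \approx 52.667$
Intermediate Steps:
$c = 76$ ($c = 2 - -74 = 2 + 74 = 76$)
$f = 15$
$l{\left(L,p \right)} = 12$ ($l{\left(L,p \right)} = 15 - 3 = 12$)
$r{\left(o \right)} = - \frac{2}{3} + \frac{o}{3}$ ($r{\left(o \right)} = \frac{\left(2 - 4\right) + o}{3} = \frac{-2 + o}{3} = - \frac{2}{3} + \frac{o}{3}$)
$M = 3$ ($M = \frac{1}{4} \cdot 12 = 3$)
$\left(M + c\right) r{\left(4 \right)} = \left(3 + 76\right) \left(- \frac{2}{3} + \frac{1}{3} \cdot 4\right) = 79 \left(- \frac{2}{3} + \frac{4}{3}\right) = 79 \cdot \frac{2}{3} = \frac{158}{3}$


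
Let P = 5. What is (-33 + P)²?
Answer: 784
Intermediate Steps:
(-33 + P)² = (-33 + 5)² = (-28)² = 784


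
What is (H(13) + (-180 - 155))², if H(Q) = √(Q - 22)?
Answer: 112216 - 2010*I ≈ 1.1222e+5 - 2010.0*I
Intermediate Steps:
H(Q) = √(-22 + Q)
(H(13) + (-180 - 155))² = (√(-22 + 13) + (-180 - 155))² = (√(-9) - 335)² = (3*I - 335)² = (-335 + 3*I)²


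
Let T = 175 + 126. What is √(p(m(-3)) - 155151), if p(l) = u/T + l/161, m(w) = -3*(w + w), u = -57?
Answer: I*√7436069829930/6923 ≈ 393.89*I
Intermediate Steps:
T = 301
m(w) = -6*w
p(l) = -57/301 + l/161
√(p(m(-3)) - 155151) = √((-57/301 + (-6*(-3))/161) - 155151) = √((-57/301 + (1/161)*18) - 155151) = √((-57/301 + 18/161) - 155151) = √(-537/6923 - 155151) = √(-1074110910/6923) = I*√7436069829930/6923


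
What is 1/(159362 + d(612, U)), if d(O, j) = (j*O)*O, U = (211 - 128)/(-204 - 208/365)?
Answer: 18667/138107834 ≈ 0.00013516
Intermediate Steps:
U = -30295/74668 (U = 83/(-204 - 208*1/365) = 83/(-204 - 208/365) = 83/(-74668/365) = 83*(-365/74668) = -30295/74668 ≈ -0.40573)
d(O, j) = j*O² (d(O, j) = (O*j)*O = j*O²)
1/(159362 + d(612, U)) = 1/(159362 - 30295/74668*612²) = 1/(159362 - 30295/74668*374544) = 1/(159362 - 2836702620/18667) = 1/(138107834/18667) = 18667/138107834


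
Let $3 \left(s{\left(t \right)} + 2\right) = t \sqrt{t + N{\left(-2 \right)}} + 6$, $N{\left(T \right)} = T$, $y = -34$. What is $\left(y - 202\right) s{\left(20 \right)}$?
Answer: $- 4720 \sqrt{2} \approx -6675.1$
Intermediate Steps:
$s{\left(t \right)} = \frac{t \sqrt{-2 + t}}{3}$ ($s{\left(t \right)} = -2 + \frac{t \sqrt{t - 2} + 6}{3} = -2 + \frac{t \sqrt{-2 + t} + 6}{3} = -2 + \frac{6 + t \sqrt{-2 + t}}{3} = -2 + \left(2 + \frac{t \sqrt{-2 + t}}{3}\right) = \frac{t \sqrt{-2 + t}}{3}$)
$\left(y - 202\right) s{\left(20 \right)} = \left(-34 - 202\right) \frac{1}{3} \cdot 20 \sqrt{-2 + 20} = - 236 \cdot \frac{1}{3} \cdot 20 \sqrt{18} = - 236 \cdot \frac{1}{3} \cdot 20 \cdot 3 \sqrt{2} = - 236 \cdot 20 \sqrt{2} = - 4720 \sqrt{2}$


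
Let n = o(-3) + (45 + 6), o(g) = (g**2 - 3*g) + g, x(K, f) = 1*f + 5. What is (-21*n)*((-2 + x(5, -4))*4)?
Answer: 5544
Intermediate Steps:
x(K, f) = 5 + f (x(K, f) = f + 5 = 5 + f)
o(g) = g**2 - 2*g
n = 66 (n = -3*(-2 - 3) + (45 + 6) = -3*(-5) + 51 = 15 + 51 = 66)
(-21*n)*((-2 + x(5, -4))*4) = (-21*66)*((-2 + (5 - 4))*4) = -1386*(-2 + 1)*4 = -(-1386)*4 = -1386*(-4) = 5544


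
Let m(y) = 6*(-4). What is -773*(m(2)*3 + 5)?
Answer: 51791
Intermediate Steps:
m(y) = -24
-773*(m(2)*3 + 5) = -773*(-24*3 + 5) = -773*(-72 + 5) = -773*(-67) = 51791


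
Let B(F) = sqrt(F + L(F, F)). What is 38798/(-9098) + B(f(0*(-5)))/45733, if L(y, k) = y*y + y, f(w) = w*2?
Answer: -19399/4549 ≈ -4.2645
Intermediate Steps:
f(w) = 2*w
L(y, k) = y + y**2 (L(y, k) = y**2 + y = y + y**2)
B(F) = sqrt(F + F*(1 + F))
38798/(-9098) + B(f(0*(-5)))/45733 = 38798/(-9098) + sqrt((2*(0*(-5)))*(2 + 2*(0*(-5))))/45733 = 38798*(-1/9098) + sqrt((2*0)*(2 + 2*0))*(1/45733) = -19399/4549 + sqrt(0*(2 + 0))*(1/45733) = -19399/4549 + sqrt(0*2)*(1/45733) = -19399/4549 + sqrt(0)*(1/45733) = -19399/4549 + 0*(1/45733) = -19399/4549 + 0 = -19399/4549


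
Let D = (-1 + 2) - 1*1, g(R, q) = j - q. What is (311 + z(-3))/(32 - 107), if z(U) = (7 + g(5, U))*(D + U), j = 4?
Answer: -269/75 ≈ -3.5867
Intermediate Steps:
g(R, q) = 4 - q
D = 0 (D = 1 - 1 = 0)
z(U) = U*(11 - U) (z(U) = (7 + (4 - U))*(0 + U) = (11 - U)*U = U*(11 - U))
(311 + z(-3))/(32 - 107) = (311 - 3*(11 - 1*(-3)))/(32 - 107) = (311 - 3*(11 + 3))/(-75) = (311 - 3*14)*(-1/75) = (311 - 42)*(-1/75) = 269*(-1/75) = -269/75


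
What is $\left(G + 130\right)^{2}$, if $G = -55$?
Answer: $5625$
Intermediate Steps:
$\left(G + 130\right)^{2} = \left(-55 + 130\right)^{2} = 75^{2} = 5625$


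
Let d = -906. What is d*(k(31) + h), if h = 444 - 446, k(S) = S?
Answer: -26274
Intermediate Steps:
h = -2
d*(k(31) + h) = -906*(31 - 2) = -906*29 = -26274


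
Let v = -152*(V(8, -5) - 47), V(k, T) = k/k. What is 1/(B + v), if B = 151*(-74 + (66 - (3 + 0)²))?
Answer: 1/4425 ≈ 0.00022599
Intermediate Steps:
B = -2567 (B = 151*(-74 + (66 - 1*3²)) = 151*(-74 + (66 - 1*9)) = 151*(-74 + (66 - 9)) = 151*(-74 + 57) = 151*(-17) = -2567)
V(k, T) = 1
v = 6992 (v = -152*(1 - 47) = -152*(-46) = 6992)
1/(B + v) = 1/(-2567 + 6992) = 1/4425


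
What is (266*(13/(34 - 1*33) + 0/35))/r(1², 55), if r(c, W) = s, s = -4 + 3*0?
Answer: -1729/2 ≈ -864.50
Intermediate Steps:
s = -4 (s = -4 + 0 = -4)
r(c, W) = -4
(266*(13/(34 - 1*33) + 0/35))/r(1², 55) = (266*(13/(34 - 1*33) + 0/35))/(-4) = (266*(13/(34 - 33) + 0*(1/35)))*(-¼) = (266*(13/1 + 0))*(-¼) = (266*(13*1 + 0))*(-¼) = (266*(13 + 0))*(-¼) = (266*13)*(-¼) = 3458*(-¼) = -1729/2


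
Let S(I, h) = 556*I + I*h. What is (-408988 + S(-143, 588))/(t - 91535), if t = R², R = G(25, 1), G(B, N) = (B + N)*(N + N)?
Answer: 572580/88831 ≈ 6.4457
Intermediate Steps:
G(B, N) = 2*N*(B + N) (G(B, N) = (B + N)*(2*N) = 2*N*(B + N))
R = 52 (R = 2*1*(25 + 1) = 2*1*26 = 52)
t = 2704 (t = 52² = 2704)
(-408988 + S(-143, 588))/(t - 91535) = (-408988 - 143*(556 + 588))/(2704 - 91535) = (-408988 - 143*1144)/(-88831) = (-408988 - 163592)*(-1/88831) = -572580*(-1/88831) = 572580/88831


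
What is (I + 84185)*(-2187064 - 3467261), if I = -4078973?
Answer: 22587829658100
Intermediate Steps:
(I + 84185)*(-2187064 - 3467261) = (-4078973 + 84185)*(-2187064 - 3467261) = -3994788*(-5654325) = 22587829658100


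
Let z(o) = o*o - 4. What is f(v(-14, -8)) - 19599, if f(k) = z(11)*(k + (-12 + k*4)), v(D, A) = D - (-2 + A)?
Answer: -23343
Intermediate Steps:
z(o) = -4 + o² (z(o) = o² - 4 = -4 + o²)
v(D, A) = 2 + D - A (v(D, A) = D + (2 - A) = 2 + D - A)
f(k) = -1404 + 585*k (f(k) = (-4 + 11²)*(k + (-12 + k*4)) = (-4 + 121)*(k + (-12 + 4*k)) = 117*(-12 + 5*k) = -1404 + 585*k)
f(v(-14, -8)) - 19599 = (-1404 + 585*(2 - 14 - 1*(-8))) - 19599 = (-1404 + 585*(2 - 14 + 8)) - 19599 = (-1404 + 585*(-4)) - 19599 = (-1404 - 2340) - 19599 = -3744 - 19599 = -23343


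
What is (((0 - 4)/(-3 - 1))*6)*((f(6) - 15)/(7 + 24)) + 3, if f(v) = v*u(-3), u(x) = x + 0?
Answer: -105/31 ≈ -3.3871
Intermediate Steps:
u(x) = x
f(v) = -3*v (f(v) = v*(-3) = -3*v)
(((0 - 4)/(-3 - 1))*6)*((f(6) - 15)/(7 + 24)) + 3 = (((0 - 4)/(-3 - 1))*6)*((-3*6 - 15)/(7 + 24)) + 3 = (-4/(-4)*6)*((-18 - 15)/31) + 3 = (-4*(-¼)*6)*(-33*1/31) + 3 = (1*6)*(-33/31) + 3 = 6*(-33/31) + 3 = -198/31 + 3 = -105/31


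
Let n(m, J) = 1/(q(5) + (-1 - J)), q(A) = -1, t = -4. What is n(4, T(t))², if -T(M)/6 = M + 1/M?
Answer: 4/3025 ≈ 0.0013223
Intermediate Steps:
T(M) = -6*M - 6/M (T(M) = -6*(M + 1/M) = -6*M - 6/M)
n(m, J) = 1/(-2 - J) (n(m, J) = 1/(-1 + (-1 - J)) = 1/(-2 - J))
n(4, T(t))² = (-1/(2 + (-6*(-4) - 6/(-4))))² = (-1/(2 + (24 - 6*(-¼))))² = (-1/(2 + (24 + 3/2)))² = (-1/(2 + 51/2))² = (-1/55/2)² = (-1*2/55)² = (-2/55)² = 4/3025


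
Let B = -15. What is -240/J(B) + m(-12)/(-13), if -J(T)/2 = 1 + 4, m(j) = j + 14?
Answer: 310/13 ≈ 23.846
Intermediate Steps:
m(j) = 14 + j
J(T) = -10 (J(T) = -2*(1 + 4) = -2*5 = -10)
-240/J(B) + m(-12)/(-13) = -240/(-10) + (14 - 12)/(-13) = -240*(-⅒) + 2*(-1/13) = 24 - 2/13 = 310/13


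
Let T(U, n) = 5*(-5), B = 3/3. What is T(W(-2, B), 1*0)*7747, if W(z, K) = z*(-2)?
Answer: -193675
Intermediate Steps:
B = 1 (B = 3*(⅓) = 1)
W(z, K) = -2*z
T(U, n) = -25
T(W(-2, B), 1*0)*7747 = -25*7747 = -193675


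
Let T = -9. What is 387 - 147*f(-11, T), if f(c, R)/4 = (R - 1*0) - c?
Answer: -789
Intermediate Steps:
f(c, R) = -4*c + 4*R (f(c, R) = 4*((R - 1*0) - c) = 4*((R + 0) - c) = 4*(R - c) = -4*c + 4*R)
387 - 147*f(-11, T) = 387 - 147*(-4*(-11) + 4*(-9)) = 387 - 147*(44 - 36) = 387 - 147*8 = 387 - 1176 = -789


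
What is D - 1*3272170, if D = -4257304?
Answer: -7529474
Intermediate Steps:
D - 1*3272170 = -4257304 - 1*3272170 = -4257304 - 3272170 = -7529474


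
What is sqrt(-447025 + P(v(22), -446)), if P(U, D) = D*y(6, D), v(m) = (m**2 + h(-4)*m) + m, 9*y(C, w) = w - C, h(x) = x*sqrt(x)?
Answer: I*sqrt(3821633)/3 ≈ 651.63*I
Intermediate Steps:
h(x) = x**(3/2)
y(C, w) = -C/9 + w/9 (y(C, w) = (w - C)/9 = -C/9 + w/9)
v(m) = m + m**2 - 8*I*m (v(m) = (m**2 + (-4)**(3/2)*m) + m = (m**2 + (-8*I)*m) + m = (m**2 - 8*I*m) + m = m + m**2 - 8*I*m)
P(U, D) = D*(-2/3 + D/9) (P(U, D) = D*(-1/9*6 + D/9) = D*(-2/3 + D/9))
sqrt(-447025 + P(v(22), -446)) = sqrt(-447025 + (1/9)*(-446)*(-6 - 446)) = sqrt(-447025 + (1/9)*(-446)*(-452)) = sqrt(-447025 + 201592/9) = sqrt(-3821633/9) = I*sqrt(3821633)/3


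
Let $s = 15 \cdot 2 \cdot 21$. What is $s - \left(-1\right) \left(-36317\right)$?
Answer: $-35687$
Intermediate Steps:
$s = 630$ ($s = 30 \cdot 21 = 630$)
$s - \left(-1\right) \left(-36317\right) = 630 - \left(-1\right) \left(-36317\right) = 630 - 36317 = -35687$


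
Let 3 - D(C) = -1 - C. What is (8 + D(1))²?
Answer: 169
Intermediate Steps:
D(C) = 4 + C (D(C) = 3 - (-1 - C) = 3 + (1 + C) = 4 + C)
(8 + D(1))² = (8 + (4 + 1))² = (8 + 5)² = 13² = 169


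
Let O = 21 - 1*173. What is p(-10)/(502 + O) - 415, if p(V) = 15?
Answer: -29047/70 ≈ -414.96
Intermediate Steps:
O = -152 (O = 21 - 173 = -152)
p(-10)/(502 + O) - 415 = 15/(502 - 152) - 415 = 15/350 - 415 = (1/350)*15 - 415 = 3/70 - 415 = -29047/70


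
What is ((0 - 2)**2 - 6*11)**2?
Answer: 3844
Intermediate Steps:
((0 - 2)**2 - 6*11)**2 = ((-2)**2 - 66)**2 = (4 - 66)**2 = (-62)**2 = 3844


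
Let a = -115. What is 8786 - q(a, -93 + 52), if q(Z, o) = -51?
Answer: 8837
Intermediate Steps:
8786 - q(a, -93 + 52) = 8786 - 1*(-51) = 8786 + 51 = 8837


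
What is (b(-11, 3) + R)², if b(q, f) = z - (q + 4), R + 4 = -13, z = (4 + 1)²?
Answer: 225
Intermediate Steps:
z = 25 (z = 5² = 25)
R = -17 (R = -4 - 13 = -17)
b(q, f) = 21 - q (b(q, f) = 25 - (q + 4) = 25 - (4 + q) = 25 + (-4 - q) = 21 - q)
(b(-11, 3) + R)² = ((21 - 1*(-11)) - 17)² = ((21 + 11) - 17)² = (32 - 17)² = 15² = 225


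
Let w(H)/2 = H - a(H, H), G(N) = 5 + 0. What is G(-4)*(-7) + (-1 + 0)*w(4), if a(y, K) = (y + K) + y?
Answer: -19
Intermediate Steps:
a(y, K) = K + 2*y (a(y, K) = (K + y) + y = K + 2*y)
G(N) = 5
w(H) = -4*H (w(H) = 2*(H - (H + 2*H)) = 2*(H - 3*H) = 2*(-2*H) = -4*H)
G(-4)*(-7) + (-1 + 0)*w(4) = 5*(-7) + (-1 + 0)*(-4*4) = -35 - 1*(-16) = -35 + 16 = -19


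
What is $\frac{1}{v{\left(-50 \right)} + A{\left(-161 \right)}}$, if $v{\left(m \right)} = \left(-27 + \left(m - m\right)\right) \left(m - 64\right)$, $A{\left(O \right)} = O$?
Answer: $\frac{1}{2917} \approx 0.00034282$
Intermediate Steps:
$v{\left(m \right)} = 1728 - 27 m$ ($v{\left(m \right)} = \left(-27 + 0\right) \left(-64 + m\right) = - 27 \left(-64 + m\right) = 1728 - 27 m$)
$\frac{1}{v{\left(-50 \right)} + A{\left(-161 \right)}} = \frac{1}{\left(1728 - -1350\right) - 161} = \frac{1}{\left(1728 + 1350\right) - 161} = \frac{1}{3078 - 161} = \frac{1}{2917}$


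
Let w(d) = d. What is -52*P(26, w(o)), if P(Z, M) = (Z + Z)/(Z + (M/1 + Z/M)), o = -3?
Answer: -8112/43 ≈ -188.65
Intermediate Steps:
P(Z, M) = 2*Z/(M + Z + Z/M) (P(Z, M) = (2*Z)/(Z + (M*1 + Z/M)) = (2*Z)/(Z + (M + Z/M)) = (2*Z)/(M + Z + Z/M) = 2*Z/(M + Z + Z/M))
-52*P(26, w(o)) = -104*(-3)*26/(26 + (-3)² - 3*26) = -104*(-3)*26/(26 + 9 - 78) = -104*(-3)*26/(-43) = -104*(-3)*26*(-1)/43 = -52*156/43 = -8112/43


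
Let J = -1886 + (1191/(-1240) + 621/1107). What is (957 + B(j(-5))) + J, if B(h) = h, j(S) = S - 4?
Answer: -47708231/50840 ≈ -938.40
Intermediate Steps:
j(S) = -4 + S
J = -95904551/50840 (J = -1886 + (1191*(-1/1240) + 621*(1/1107)) = -1886 + (-1191/1240 + 23/41) = -1886 - 20311/50840 = -95904551/50840 ≈ -1886.4)
(957 + B(j(-5))) + J = (957 + (-4 - 5)) - 95904551/50840 = (957 - 9) - 95904551/50840 = 948 - 95904551/50840 = -47708231/50840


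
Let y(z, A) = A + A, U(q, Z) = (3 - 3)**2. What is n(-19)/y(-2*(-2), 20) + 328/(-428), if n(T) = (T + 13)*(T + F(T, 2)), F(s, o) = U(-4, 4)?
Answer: 4459/2140 ≈ 2.0836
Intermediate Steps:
U(q, Z) = 0 (U(q, Z) = 0**2 = 0)
y(z, A) = 2*A
F(s, o) = 0
n(T) = T*(13 + T) (n(T) = (T + 13)*(T + 0) = (13 + T)*T = T*(13 + T))
n(-19)/y(-2*(-2), 20) + 328/(-428) = (-19*(13 - 19))/((2*20)) + 328/(-428) = -19*(-6)/40 + 328*(-1/428) = 114*(1/40) - 82/107 = 57/20 - 82/107 = 4459/2140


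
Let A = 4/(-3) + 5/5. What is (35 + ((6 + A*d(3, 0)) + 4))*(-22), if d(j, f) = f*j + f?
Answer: -990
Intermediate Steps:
d(j, f) = f + f*j
A = -⅓ (A = 4*(-⅓) + 5*(⅕) = -4/3 + 1 = -⅓ ≈ -0.33333)
(35 + ((6 + A*d(3, 0)) + 4))*(-22) = (35 + ((6 - 0*(1 + 3)) + 4))*(-22) = (35 + ((6 - 0*4) + 4))*(-22) = (35 + ((6 - ⅓*0) + 4))*(-22) = (35 + ((6 + 0) + 4))*(-22) = (35 + (6 + 4))*(-22) = (35 + 10)*(-22) = 45*(-22) = -990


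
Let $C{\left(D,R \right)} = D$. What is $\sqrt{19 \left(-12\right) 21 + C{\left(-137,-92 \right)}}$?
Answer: $5 i \sqrt{197} \approx 70.178 i$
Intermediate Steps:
$\sqrt{19 \left(-12\right) 21 + C{\left(-137,-92 \right)}} = \sqrt{19 \left(-12\right) 21 - 137} = \sqrt{\left(-228\right) 21 - 137} = \sqrt{-4788 - 137} = \sqrt{-4925} = 5 i \sqrt{197}$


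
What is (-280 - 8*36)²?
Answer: 322624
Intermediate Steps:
(-280 - 8*36)² = (-280 - 288)² = (-568)² = 322624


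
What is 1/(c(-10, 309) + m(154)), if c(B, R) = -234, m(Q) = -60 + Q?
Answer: -1/140 ≈ -0.0071429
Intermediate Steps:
1/(c(-10, 309) + m(154)) = 1/(-234 + (-60 + 154)) = 1/(-234 + 94) = 1/(-140) = -1/140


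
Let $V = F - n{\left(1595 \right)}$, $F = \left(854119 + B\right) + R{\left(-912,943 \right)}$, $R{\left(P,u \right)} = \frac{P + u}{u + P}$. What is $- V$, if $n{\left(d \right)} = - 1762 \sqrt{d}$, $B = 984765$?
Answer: $-1838885 - 1762 \sqrt{1595} \approx -1.9093 \cdot 10^{6}$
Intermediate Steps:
$R{\left(P,u \right)} = 1$ ($R{\left(P,u \right)} = \frac{P + u}{P + u} = 1$)
$F = 1838885$ ($F = \left(854119 + 984765\right) + 1 = 1838884 + 1 = 1838885$)
$V = 1838885 + 1762 \sqrt{1595}$ ($V = 1838885 - - 1762 \sqrt{1595} = 1838885 + 1762 \sqrt{1595} \approx 1.9093 \cdot 10^{6}$)
$- V = - (1838885 + 1762 \sqrt{1595}) = -1838885 - 1762 \sqrt{1595}$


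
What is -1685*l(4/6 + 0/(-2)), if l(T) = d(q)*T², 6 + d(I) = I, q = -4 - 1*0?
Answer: 67400/9 ≈ 7488.9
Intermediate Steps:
q = -4 (q = -4 + 0 = -4)
d(I) = -6 + I
l(T) = -10*T² (l(T) = (-6 - 4)*T² = -10*T²)
-1685*l(4/6 + 0/(-2)) = -(-16850)*(4/6 + 0/(-2))² = -(-16850)*(4*(⅙) + 0*(-½))² = -(-16850)*(⅔ + 0)² = -(-16850)*(⅔)² = -(-16850)*4/9 = -1685*(-40/9) = 67400/9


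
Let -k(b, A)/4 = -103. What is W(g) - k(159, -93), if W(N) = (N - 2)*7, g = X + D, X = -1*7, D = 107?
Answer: 274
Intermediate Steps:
k(b, A) = 412 (k(b, A) = -4*(-103) = 412)
X = -7
g = 100 (g = -7 + 107 = 100)
W(N) = -14 + 7*N (W(N) = (-2 + N)*7 = -14 + 7*N)
W(g) - k(159, -93) = (-14 + 7*100) - 1*412 = (-14 + 700) - 412 = 686 - 412 = 274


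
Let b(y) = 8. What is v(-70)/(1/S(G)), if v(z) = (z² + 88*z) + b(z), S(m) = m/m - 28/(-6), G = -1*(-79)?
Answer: -21284/3 ≈ -7094.7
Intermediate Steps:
G = 79
S(m) = 17/3 (S(m) = 1 - 28*(-⅙) = 1 + 14/3 = 17/3)
v(z) = 8 + z² + 88*z (v(z) = (z² + 88*z) + 8 = 8 + z² + 88*z)
v(-70)/(1/S(G)) = (8 + (-70)² + 88*(-70))/(1/(17/3)) = (8 + 4900 - 6160)/(3/17) = -1252*17/3 = -21284/3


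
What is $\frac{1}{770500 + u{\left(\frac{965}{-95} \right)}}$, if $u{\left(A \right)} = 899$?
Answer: $\frac{1}{771399} \approx 1.2963 \cdot 10^{-6}$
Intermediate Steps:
$\frac{1}{770500 + u{\left(\frac{965}{-95} \right)}} = \frac{1}{770500 + 899} = \frac{1}{771399}$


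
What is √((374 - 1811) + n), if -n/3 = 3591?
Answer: I*√12210 ≈ 110.5*I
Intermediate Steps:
n = -10773 (n = -3*3591 = -10773)
√((374 - 1811) + n) = √((374 - 1811) - 10773) = √(-1437 - 10773) = √(-12210) = I*√12210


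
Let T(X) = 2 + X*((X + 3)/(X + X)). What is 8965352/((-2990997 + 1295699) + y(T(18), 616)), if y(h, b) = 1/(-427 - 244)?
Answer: -6015751192/1137544959 ≈ -5.2884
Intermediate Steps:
T(X) = 7/2 + X/2 (T(X) = 2 + X*((3 + X)/((2*X))) = 2 + X*((3 + X)*(1/(2*X))) = 2 + X*((3 + X)/(2*X)) = 2 + (3/2 + X/2) = 7/2 + X/2)
y(h, b) = -1/671 (y(h, b) = 1/(-671) = -1/671)
8965352/((-2990997 + 1295699) + y(T(18), 616)) = 8965352/((-2990997 + 1295699) - 1/671) = 8965352/(-1695298 - 1/671) = 8965352/(-1137544959/671) = 8965352*(-671/1137544959) = -6015751192/1137544959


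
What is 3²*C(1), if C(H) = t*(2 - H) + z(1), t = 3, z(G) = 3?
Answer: 54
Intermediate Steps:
C(H) = 9 - 3*H (C(H) = 3*(2 - H) + 3 = (6 - 3*H) + 3 = 9 - 3*H)
3²*C(1) = 3²*(9 - 3*1) = 9*(9 - 3) = 9*6 = 54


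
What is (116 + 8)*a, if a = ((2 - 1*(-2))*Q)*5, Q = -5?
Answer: -12400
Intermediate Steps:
a = -100 (a = ((2 - 1*(-2))*(-5))*5 = ((2 + 2)*(-5))*5 = (4*(-5))*5 = -20*5 = -100)
(116 + 8)*a = (116 + 8)*(-100) = 124*(-100) = -12400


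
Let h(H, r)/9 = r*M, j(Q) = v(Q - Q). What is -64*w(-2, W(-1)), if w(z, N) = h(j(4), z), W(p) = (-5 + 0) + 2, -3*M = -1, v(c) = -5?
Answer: 384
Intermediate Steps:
j(Q) = -5
M = ⅓ (M = -⅓*(-1) = ⅓ ≈ 0.33333)
h(H, r) = 3*r (h(H, r) = 9*(r*(⅓)) = 9*(r/3) = 3*r)
W(p) = -3 (W(p) = -5 + 2 = -3)
w(z, N) = 3*z
-64*w(-2, W(-1)) = -192*(-2) = -64*(-6) = 384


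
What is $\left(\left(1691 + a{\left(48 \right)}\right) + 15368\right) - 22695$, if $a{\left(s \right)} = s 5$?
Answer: $-5396$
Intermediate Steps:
$a{\left(s \right)} = 5 s$
$\left(\left(1691 + a{\left(48 \right)}\right) + 15368\right) - 22695 = \left(\left(1691 + 5 \cdot 48\right) + 15368\right) - 22695 = \left(\left(1691 + 240\right) + 15368\right) - 22695 = \left(1931 + 15368\right) - 22695 = 17299 - 22695 = -5396$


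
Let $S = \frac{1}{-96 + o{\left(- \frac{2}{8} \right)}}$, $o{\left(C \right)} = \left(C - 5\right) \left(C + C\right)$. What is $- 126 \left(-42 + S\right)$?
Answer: $\frac{439348}{83} \approx 5293.4$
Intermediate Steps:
$o{\left(C \right)} = 2 C \left(-5 + C\right)$ ($o{\left(C \right)} = \left(-5 + C\right) 2 C = 2 C \left(-5 + C\right)$)
$S = - \frac{8}{747}$ ($S = \frac{1}{-96 + 2 \left(- \frac{2}{8}\right) \left(-5 - \frac{2}{8}\right)} = \frac{1}{-96 + 2 \left(\left(-2\right) \frac{1}{8}\right) \left(-5 - \frac{1}{4}\right)} = \frac{1}{-96 + 2 \left(- \frac{1}{4}\right) \left(-5 - \frac{1}{4}\right)} = \frac{1}{-96 + 2 \left(- \frac{1}{4}\right) \left(- \frac{21}{4}\right)} = \frac{1}{-96 + \frac{21}{8}} = \frac{1}{- \frac{747}{8}} = - \frac{8}{747} \approx -0.01071$)
$- 126 \left(-42 + S\right) = - 126 \left(-42 - \frac{8}{747}\right) = \left(-126\right) \left(- \frac{31382}{747}\right) = \frac{439348}{83}$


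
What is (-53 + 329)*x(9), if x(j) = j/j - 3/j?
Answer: 184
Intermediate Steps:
x(j) = 1 - 3/j
(-53 + 329)*x(9) = (-53 + 329)*((-3 + 9)/9) = 276*((⅑)*6) = 276*(⅔) = 184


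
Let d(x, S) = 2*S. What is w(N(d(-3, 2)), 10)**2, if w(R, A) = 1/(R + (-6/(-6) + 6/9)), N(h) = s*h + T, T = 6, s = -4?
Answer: 9/625 ≈ 0.014400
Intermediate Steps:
N(h) = 6 - 4*h (N(h) = -4*h + 6 = 6 - 4*h)
w(R, A) = 1/(5/3 + R) (w(R, A) = 1/(R + (-6*(-1/6) + 6*(1/9))) = 1/(R + (1 + 2/3)) = 1/(R + 5/3) = 1/(5/3 + R))
w(N(d(-3, 2)), 10)**2 = (3/(5 + 3*(6 - 8*2)))**2 = (3/(5 + 3*(6 - 4*4)))**2 = (3/(5 + 3*(6 - 16)))**2 = (3/(5 + 3*(-10)))**2 = (3/(5 - 30))**2 = (3/(-25))**2 = (3*(-1/25))**2 = (-3/25)**2 = 9/625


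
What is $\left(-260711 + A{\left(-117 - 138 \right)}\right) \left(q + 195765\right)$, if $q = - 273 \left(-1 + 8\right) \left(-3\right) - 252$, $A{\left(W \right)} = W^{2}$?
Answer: $-39381024756$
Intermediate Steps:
$q = 5481$ ($q = - 273 \cdot 7 \left(-3\right) - 252 = \left(-273\right) \left(-21\right) - 252 = 5733 - 252 = 5481$)
$\left(-260711 + A{\left(-117 - 138 \right)}\right) \left(q + 195765\right) = \left(-260711 + \left(-117 - 138\right)^{2}\right) \left(5481 + 195765\right) = \left(-260711 + \left(-255\right)^{2}\right) 201246 = \left(-260711 + 65025\right) 201246 = \left(-195686\right) 201246 = -39381024756$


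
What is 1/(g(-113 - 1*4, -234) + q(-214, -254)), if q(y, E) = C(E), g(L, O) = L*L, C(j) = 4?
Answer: 1/13693 ≈ 7.3030e-5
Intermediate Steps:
g(L, O) = L²
q(y, E) = 4
1/(g(-113 - 1*4, -234) + q(-214, -254)) = 1/((-113 - 1*4)² + 4) = 1/((-113 - 4)² + 4) = 1/((-117)² + 4) = 1/(13689 + 4) = 1/13693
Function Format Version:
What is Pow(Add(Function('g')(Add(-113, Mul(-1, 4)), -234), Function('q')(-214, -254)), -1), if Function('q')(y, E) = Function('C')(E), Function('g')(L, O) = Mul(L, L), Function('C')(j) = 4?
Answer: Rational(1, 13693) ≈ 7.3030e-5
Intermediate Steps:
Function('g')(L, O) = Pow(L, 2)
Function('q')(y, E) = 4
Pow(Add(Function('g')(Add(-113, Mul(-1, 4)), -234), Function('q')(-214, -254)), -1) = Pow(Add(Pow(Add(-113, Mul(-1, 4)), 2), 4), -1) = Pow(Add(Pow(Add(-113, -4), 2), 4), -1) = Pow(Add(Pow(-117, 2), 4), -1) = Pow(Add(13689, 4), -1) = Pow(13693, -1) = Rational(1, 13693)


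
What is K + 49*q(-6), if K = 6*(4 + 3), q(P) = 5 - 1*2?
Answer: 189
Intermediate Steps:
q(P) = 3 (q(P) = 5 - 2 = 3)
K = 42 (K = 6*7 = 42)
K + 49*q(-6) = 42 + 49*3 = 42 + 147 = 189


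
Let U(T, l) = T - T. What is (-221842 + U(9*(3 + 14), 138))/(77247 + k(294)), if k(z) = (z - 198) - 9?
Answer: -110921/38667 ≈ -2.8686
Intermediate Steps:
U(T, l) = 0
k(z) = -207 + z (k(z) = (-198 + z) - 9 = -207 + z)
(-221842 + U(9*(3 + 14), 138))/(77247 + k(294)) = (-221842 + 0)/(77247 + (-207 + 294)) = -221842/(77247 + 87) = -221842/77334 = -221842*1/77334 = -110921/38667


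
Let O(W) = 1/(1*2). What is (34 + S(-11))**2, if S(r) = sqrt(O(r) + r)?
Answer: (68 + I*sqrt(42))**2/4 ≈ 1145.5 + 220.35*I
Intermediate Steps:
O(W) = 1/2
S(r) = sqrt(1/2 + r)
(34 + S(-11))**2 = (34 + sqrt(2 + 4*(-11))/2)**2 = (34 + sqrt(2 - 44)/2)**2 = (34 + sqrt(-42)/2)**2 = (34 + (I*sqrt(42))/2)**2 = (34 + I*sqrt(42)/2)**2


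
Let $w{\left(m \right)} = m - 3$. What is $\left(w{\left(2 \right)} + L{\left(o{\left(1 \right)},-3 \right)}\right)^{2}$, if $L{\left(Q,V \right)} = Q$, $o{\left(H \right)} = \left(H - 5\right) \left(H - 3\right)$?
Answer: $49$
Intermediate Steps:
$o{\left(H \right)} = \left(-5 + H\right) \left(-3 + H\right)$
$w{\left(m \right)} = -3 + m$ ($w{\left(m \right)} = m - 3 = -3 + m$)
$\left(w{\left(2 \right)} + L{\left(o{\left(1 \right)},-3 \right)}\right)^{2} = \left(\left(-3 + 2\right) + \left(15 + 1^{2} - 8\right)\right)^{2} = \left(-1 + \left(15 + 1 - 8\right)\right)^{2} = \left(-1 + 8\right)^{2} = 7^{2} = 49$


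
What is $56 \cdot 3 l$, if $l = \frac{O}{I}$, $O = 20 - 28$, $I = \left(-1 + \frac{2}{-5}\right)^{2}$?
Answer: $- \frac{4800}{7} \approx -685.71$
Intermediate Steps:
$I = \frac{49}{25}$ ($I = \left(-1 + 2 \left(- \frac{1}{5}\right)\right)^{2} = \left(-1 - \frac{2}{5}\right)^{2} = \left(- \frac{7}{5}\right)^{2} = \frac{49}{25} \approx 1.96$)
$O = -8$
$l = - \frac{200}{49}$ ($l = - \frac{8}{\frac{49}{25}} = \left(-8\right) \frac{25}{49} = - \frac{200}{49} \approx -4.0816$)
$56 \cdot 3 l = 56 \cdot 3 \left(- \frac{200}{49}\right) = 168 \left(- \frac{200}{49}\right) = - \frac{4800}{7}$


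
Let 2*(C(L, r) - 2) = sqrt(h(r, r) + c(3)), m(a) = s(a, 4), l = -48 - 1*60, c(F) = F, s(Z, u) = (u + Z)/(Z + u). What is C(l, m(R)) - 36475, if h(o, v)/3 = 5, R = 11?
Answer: -36473 + 3*sqrt(2)/2 ≈ -36471.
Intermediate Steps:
h(o, v) = 15 (h(o, v) = 3*5 = 15)
s(Z, u) = 1 (s(Z, u) = (Z + u)/(Z + u) = 1)
l = -108 (l = -48 - 60 = -108)
m(a) = 1
C(L, r) = 2 + 3*sqrt(2)/2 (C(L, r) = 2 + sqrt(15 + 3)/2 = 2 + sqrt(18)/2 = 2 + (3*sqrt(2))/2 = 2 + 3*sqrt(2)/2)
C(l, m(R)) - 36475 = (2 + 3*sqrt(2)/2) - 36475 = -36473 + 3*sqrt(2)/2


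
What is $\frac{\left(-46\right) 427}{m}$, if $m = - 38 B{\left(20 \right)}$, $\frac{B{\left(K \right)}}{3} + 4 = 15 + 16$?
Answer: $\frac{9821}{1539} \approx 6.3814$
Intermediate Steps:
$B{\left(K \right)} = 81$ ($B{\left(K \right)} = -12 + 3 \left(15 + 16\right) = -12 + 3 \cdot 31 = -12 + 93 = 81$)
$m = -3078$ ($m = \left(-38\right) 81 = -3078$)
$\frac{\left(-46\right) 427}{m} = \frac{\left(-46\right) 427}{-3078} = \left(-19642\right) \left(- \frac{1}{3078}\right) = \frac{9821}{1539}$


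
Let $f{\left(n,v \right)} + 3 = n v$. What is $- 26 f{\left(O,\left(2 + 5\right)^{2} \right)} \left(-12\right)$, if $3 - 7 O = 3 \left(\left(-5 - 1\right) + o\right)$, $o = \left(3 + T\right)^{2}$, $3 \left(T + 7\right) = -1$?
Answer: $-78104$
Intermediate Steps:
$T = - \frac{22}{3}$ ($T = -7 + \frac{1}{3} \left(-1\right) = -7 - \frac{1}{3} = - \frac{22}{3} \approx -7.3333$)
$o = \frac{169}{9}$ ($o = \left(3 - \frac{22}{3}\right)^{2} = \left(- \frac{13}{3}\right)^{2} = \frac{169}{9} \approx 18.778$)
$O = - \frac{106}{21}$ ($O = \frac{3}{7} - \frac{3 \left(\left(-5 - 1\right) + \frac{169}{9}\right)}{7} = \frac{3}{7} - \frac{3 \left(-6 + \frac{169}{9}\right)}{7} = \frac{3}{7} - \frac{3 \cdot \frac{115}{9}}{7} = \frac{3}{7} - \frac{115}{21} = - \frac{106}{21} \approx -5.0476$)
$f{\left(n,v \right)} = -3 + n v$
$- 26 f{\left(O,\left(2 + 5\right)^{2} \right)} \left(-12\right) = - 26 \left(-3 - \frac{106 \left(2 + 5\right)^{2}}{21}\right) \left(-12\right) = - 26 \left(-3 - \frac{106 \cdot 7^{2}}{21}\right) \left(-12\right) = - 26 \left(-3 - \frac{742}{3}\right) \left(-12\right) = \left(-26\right) \left(- \frac{751}{3}\right) \left(-12\right) = \frac{19526}{3} \left(-12\right) = -78104$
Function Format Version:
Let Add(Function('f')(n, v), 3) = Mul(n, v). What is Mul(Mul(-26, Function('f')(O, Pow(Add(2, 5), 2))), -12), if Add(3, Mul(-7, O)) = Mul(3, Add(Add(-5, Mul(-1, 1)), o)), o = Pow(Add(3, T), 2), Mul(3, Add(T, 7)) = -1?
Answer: -78104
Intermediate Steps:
T = Rational(-22, 3) (T = Add(-7, Mul(Rational(1, 3), -1)) = Add(-7, Rational(-1, 3)) = Rational(-22, 3) ≈ -7.3333)
o = Rational(169, 9) (o = Pow(Add(3, Rational(-22, 3)), 2) = Pow(Rational(-13, 3), 2) = Rational(169, 9) ≈ 18.778)
O = Rational(-106, 21) (O = Add(Rational(3, 7), Mul(Rational(-1, 7), Mul(3, Add(Add(-5, Mul(-1, 1)), Rational(169, 9))))) = Add(Rational(3, 7), Mul(Rational(-1, 7), Mul(3, Add(Add(-5, -1), Rational(169, 9))))) = Add(Rational(3, 7), Mul(Rational(-1, 7), Mul(3, Add(-6, Rational(169, 9))))) = Add(Rational(3, 7), Mul(Rational(-1, 7), Mul(3, Rational(115, 9)))) = Add(Rational(3, 7), Mul(Rational(-1, 7), Rational(115, 3))) = Add(Rational(3, 7), Rational(-115, 21)) = Rational(-106, 21) ≈ -5.0476)
Function('f')(n, v) = Add(-3, Mul(n, v))
Mul(Mul(-26, Function('f')(O, Pow(Add(2, 5), 2))), -12) = Mul(Mul(-26, Add(-3, Mul(Rational(-106, 21), Pow(Add(2, 5), 2)))), -12) = Mul(Mul(-26, Add(-3, Mul(Rational(-106, 21), Pow(7, 2)))), -12) = Mul(Mul(-26, Add(-3, Mul(Rational(-106, 21), 49))), -12) = Mul(Mul(-26, Add(-3, Rational(-742, 3))), -12) = Mul(Mul(-26, Rational(-751, 3)), -12) = Mul(Rational(19526, 3), -12) = -78104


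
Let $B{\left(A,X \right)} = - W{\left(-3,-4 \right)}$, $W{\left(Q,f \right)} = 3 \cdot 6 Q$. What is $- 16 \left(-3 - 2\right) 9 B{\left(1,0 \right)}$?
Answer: $38880$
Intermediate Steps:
$W{\left(Q,f \right)} = 18 Q$
$B{\left(A,X \right)} = 54$ ($B{\left(A,X \right)} = - 18 \left(-3\right) = \left(-1\right) \left(-54\right) = 54$)
$- 16 \left(-3 - 2\right) 9 B{\left(1,0 \right)} = - 16 \left(-3 - 2\right) 9 \cdot 54 = - 16 \left(\left(-5\right) 9\right) 54 = \left(-16\right) \left(-45\right) 54 = 720 \cdot 54 = 38880$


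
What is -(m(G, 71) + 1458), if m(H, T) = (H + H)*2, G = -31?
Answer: -1334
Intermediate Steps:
m(H, T) = 4*H (m(H, T) = (2*H)*2 = 4*H)
-(m(G, 71) + 1458) = -(4*(-31) + 1458) = -(-124 + 1458) = -1*1334 = -1334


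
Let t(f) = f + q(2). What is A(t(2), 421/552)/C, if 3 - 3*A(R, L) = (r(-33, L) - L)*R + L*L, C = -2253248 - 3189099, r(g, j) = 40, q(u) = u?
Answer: 47086201/4974914700864 ≈ 9.4647e-6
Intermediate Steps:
C = -5442347
t(f) = 2 + f (t(f) = f + 2 = 2 + f)
A(R, L) = 1 - L**2/3 - R*(40 - L)/3 (A(R, L) = 1 - ((40 - L)*R + L*L)/3 = 1 - (R*(40 - L) + L**2)/3 = 1 - (L**2 + R*(40 - L))/3 = 1 + (-L**2/3 - R*(40 - L)/3) = 1 - L**2/3 - R*(40 - L)/3)
A(t(2), 421/552)/C = (1 - 40*(2 + 2)/3 - (421/552)**2/3 + (421/552)*(2 + 2)/3)/(-5442347) = (1 - 40/3*4 - (421*(1/552))**2/3 + (1/3)*(421*(1/552))*4)*(-1/5442347) = (1 - 160/3 - (421/552)**2/3 + (1/3)*(421/552)*4)*(-1/5442347) = (1 - 160/3 - 1/3*177241/304704 + 421/414)*(-1/5442347) = (1 - 160/3 - 177241/914112 + 421/414)*(-1/5442347) = -47086201/914112*(-1/5442347) = 47086201/4974914700864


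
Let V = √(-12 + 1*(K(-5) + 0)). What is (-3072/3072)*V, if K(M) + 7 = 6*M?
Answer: -7*I ≈ -7.0*I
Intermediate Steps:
K(M) = -7 + 6*M
V = 7*I (V = √(-12 + 1*((-7 + 6*(-5)) + 0)) = √(-12 + 1*((-7 - 30) + 0)) = √(-12 + 1*(-37 + 0)) = √(-12 + 1*(-37)) = √(-12 - 37) = √(-49) = 7*I ≈ 7.0*I)
(-3072/3072)*V = (-3072/3072)*(7*I) = (-3072*1/3072)*(7*I) = -7*I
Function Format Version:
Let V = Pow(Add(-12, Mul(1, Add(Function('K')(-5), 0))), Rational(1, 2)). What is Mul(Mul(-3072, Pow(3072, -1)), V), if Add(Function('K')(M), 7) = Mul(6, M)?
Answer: Mul(-7, I) ≈ Mul(-7.0000, I)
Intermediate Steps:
Function('K')(M) = Add(-7, Mul(6, M))
V = Mul(7, I) (V = Pow(Add(-12, Mul(1, Add(Add(-7, Mul(6, -5)), 0))), Rational(1, 2)) = Pow(Add(-12, Mul(1, Add(Add(-7, -30), 0))), Rational(1, 2)) = Pow(Add(-12, Mul(1, Add(-37, 0))), Rational(1, 2)) = Pow(Add(-12, Mul(1, -37)), Rational(1, 2)) = Pow(Add(-12, -37), Rational(1, 2)) = Pow(-49, Rational(1, 2)) = Mul(7, I) ≈ Mul(7.0000, I))
Mul(Mul(-3072, Pow(3072, -1)), V) = Mul(Mul(-3072, Pow(3072, -1)), Mul(7, I)) = Mul(Mul(-3072, Rational(1, 3072)), Mul(7, I)) = Mul(-1, Mul(7, I)) = Mul(-7, I)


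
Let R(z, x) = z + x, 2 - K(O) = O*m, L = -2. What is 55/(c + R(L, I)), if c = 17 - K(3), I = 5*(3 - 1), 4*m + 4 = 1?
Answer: 220/83 ≈ 2.6506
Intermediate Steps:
m = -¾ (m = -1 + (¼)*1 = -1 + ¼ = -¾ ≈ -0.75000)
I = 10 (I = 5*2 = 10)
K(O) = 2 + 3*O/4 (K(O) = 2 - O*(-3)/4 = 2 - (-3)*O/4 = 2 + 3*O/4)
c = 51/4 (c = 17 - (2 + (¾)*3) = 17 - (2 + 9/4) = 17 - 1*17/4 = 17 - 17/4 = 51/4 ≈ 12.750)
R(z, x) = x + z
55/(c + R(L, I)) = 55/(51/4 + (10 - 2)) = 55/(51/4 + 8) = 55/(83/4) = 55*(4/83) = 220/83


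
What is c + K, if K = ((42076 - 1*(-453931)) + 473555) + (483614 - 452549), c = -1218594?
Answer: -217967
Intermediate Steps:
K = 1000627 (K = ((42076 + 453931) + 473555) + 31065 = (496007 + 473555) + 31065 = 969562 + 31065 = 1000627)
c + K = -1218594 + 1000627 = -217967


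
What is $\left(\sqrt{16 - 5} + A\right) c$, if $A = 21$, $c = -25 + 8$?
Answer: $-357 - 17 \sqrt{11} \approx -413.38$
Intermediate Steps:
$c = -17$
$\left(\sqrt{16 - 5} + A\right) c = \left(\sqrt{16 - 5} + 21\right) \left(-17\right) = \left(\sqrt{11} + 21\right) \left(-17\right) = \left(21 + \sqrt{11}\right) \left(-17\right) = -357 - 17 \sqrt{11}$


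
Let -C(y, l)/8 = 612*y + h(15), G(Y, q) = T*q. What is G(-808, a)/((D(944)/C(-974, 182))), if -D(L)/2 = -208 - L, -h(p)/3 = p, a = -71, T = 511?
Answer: -2403144597/32 ≈ -7.5098e+7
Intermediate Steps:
h(p) = -3*p
D(L) = 416 + 2*L (D(L) = -2*(-208 - L) = 416 + 2*L)
G(Y, q) = 511*q
C(y, l) = 360 - 4896*y (C(y, l) = -8*(612*y - 3*15) = -8*(612*y - 45) = -8*(-45 + 612*y) = 360 - 4896*y)
G(-808, a)/((D(944)/C(-974, 182))) = (511*(-71))/(((416 + 2*944)/(360 - 4896*(-974)))) = -36281*(360 + 4768704)/(416 + 1888) = -36281/(2304/4769064) = -36281/(2304*(1/4769064)) = -36281/32/66237 = -36281*66237/32 = -2403144597/32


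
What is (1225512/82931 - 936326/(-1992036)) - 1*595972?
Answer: -49226485901005807/82600768758 ≈ -5.9596e+5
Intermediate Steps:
(1225512/82931 - 936326/(-1992036)) - 1*595972 = (1225512*(1/82931) - 936326*(-1/1992036)) - 595972 = (1225512/82931 + 468163/996018) - 595972 = 1259457236969/82600768758 - 595972 = -49226485901005807/82600768758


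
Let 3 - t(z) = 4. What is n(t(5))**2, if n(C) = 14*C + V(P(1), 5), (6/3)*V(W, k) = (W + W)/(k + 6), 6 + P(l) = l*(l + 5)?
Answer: 196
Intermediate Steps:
P(l) = -6 + l*(5 + l) (P(l) = -6 + l*(l + 5) = -6 + l*(5 + l))
t(z) = -1 (t(z) = 3 - 1*4 = 3 - 4 = -1)
V(W, k) = W/(6 + k) (V(W, k) = ((W + W)/(k + 6))/2 = ((2*W)/(6 + k))/2 = (2*W/(6 + k))/2 = W/(6 + k))
n(C) = 14*C (n(C) = 14*C + (-6 + 1**2 + 5*1)/(6 + 5) = 14*C + (-6 + 1 + 5)/11 = 14*C + 0*(1/11) = 14*C + 0 = 14*C)
n(t(5))**2 = (14*(-1))**2 = (-14)**2 = 196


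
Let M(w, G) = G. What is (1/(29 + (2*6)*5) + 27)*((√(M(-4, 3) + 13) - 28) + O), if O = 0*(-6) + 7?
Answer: -40868/89 ≈ -459.19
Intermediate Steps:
O = 7 (O = 0 + 7 = 7)
(1/(29 + (2*6)*5) + 27)*((√(M(-4, 3) + 13) - 28) + O) = (1/(29 + (2*6)*5) + 27)*((√(3 + 13) - 28) + 7) = (1/(29 + 12*5) + 27)*((√16 - 28) + 7) = (1/(29 + 60) + 27)*((4 - 28) + 7) = (1/89 + 27)*(-24 + 7) = (1/89 + 27)*(-17) = (2404/89)*(-17) = -40868/89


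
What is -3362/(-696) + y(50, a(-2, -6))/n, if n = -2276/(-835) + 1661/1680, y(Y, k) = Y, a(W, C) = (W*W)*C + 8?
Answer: 6633552763/362658804 ≈ 18.291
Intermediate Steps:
a(W, C) = 8 + C*W² (a(W, C) = W²*C + 8 = C*W² + 8 = 8 + C*W²)
n = 1042123/280560 (n = -2276*(-1/835) + 1661*(1/1680) = 2276/835 + 1661/1680 = 1042123/280560 ≈ 3.7144)
-3362/(-696) + y(50, a(-2, -6))/n = -3362/(-696) + 50/(1042123/280560) = -3362*(-1/696) + 50*(280560/1042123) = 1681/348 + 14028000/1042123 = 6633552763/362658804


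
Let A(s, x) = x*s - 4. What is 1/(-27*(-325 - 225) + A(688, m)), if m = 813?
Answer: 1/574190 ≈ 1.7416e-6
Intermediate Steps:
A(s, x) = -4 + s*x (A(s, x) = s*x - 4 = -4 + s*x)
1/(-27*(-325 - 225) + A(688, m)) = 1/(-27*(-325 - 225) + (-4 + 688*813)) = 1/(-27*(-550) + (-4 + 559344)) = 1/(14850 + 559340) = 1/574190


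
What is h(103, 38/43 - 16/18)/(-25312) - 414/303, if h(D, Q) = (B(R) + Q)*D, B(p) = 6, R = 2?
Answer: -85996727/61835634 ≈ -1.3907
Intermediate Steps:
h(D, Q) = D*(6 + Q) (h(D, Q) = (6 + Q)*D = D*(6 + Q))
h(103, 38/43 - 16/18)/(-25312) - 414/303 = (103*(6 + (38/43 - 16/18)))/(-25312) - 414/303 = (103*(6 + (38*(1/43) - 16*1/18)))*(-1/25312) - 414*1/303 = (103*(6 + (38/43 - 8/9)))*(-1/25312) - 138/101 = (103*(6 - 2/387))*(-1/25312) - 138/101 = (103*(2320/387))*(-1/25312) - 138/101 = (238960/387)*(-1/25312) - 138/101 = -14935/612234 - 138/101 = -85996727/61835634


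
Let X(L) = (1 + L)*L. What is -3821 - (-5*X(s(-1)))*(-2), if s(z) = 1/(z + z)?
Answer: -7637/2 ≈ -3818.5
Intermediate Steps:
s(z) = 1/(2*z)
X(L) = L*(1 + L)
-3821 - (-5*X(s(-1)))*(-2) = -3821 - (-5*(½)/(-1)*(1 + (½)/(-1)))*(-2) = -3821 - (-5*(½)*(-1)*(1 + (½)*(-1)))*(-2) = -3821 - (-(-5)*(1 - ½)/2)*(-2) = -3821 - (-(-5)/(2*2))*(-2) = -3821 - (-5*(-¼))*(-2) = -3821 - 5*(-2)/4 = -3821 - 1*(-5/2) = -3821 + 5/2 = -7637/2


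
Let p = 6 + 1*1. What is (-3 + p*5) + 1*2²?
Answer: 36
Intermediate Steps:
p = 7 (p = 6 + 1 = 7)
(-3 + p*5) + 1*2² = (-3 + 7*5) + 1*2² = (-3 + 35) + 1*4 = 32 + 4 = 36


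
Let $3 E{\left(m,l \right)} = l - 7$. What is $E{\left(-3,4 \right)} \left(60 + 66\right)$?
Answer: $-126$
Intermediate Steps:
$E{\left(m,l \right)} = - \frac{7}{3} + \frac{l}{3}$ ($E{\left(m,l \right)} = \frac{l - 7}{3} = \frac{-7 + l}{3} = - \frac{7}{3} + \frac{l}{3}$)
$E{\left(-3,4 \right)} \left(60 + 66\right) = \left(- \frac{7}{3} + \frac{1}{3} \cdot 4\right) \left(60 + 66\right) = \left(- \frac{7}{3} + \frac{4}{3}\right) 126 = \left(-1\right) 126 = -126$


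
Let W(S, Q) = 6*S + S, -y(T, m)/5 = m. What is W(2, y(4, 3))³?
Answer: 2744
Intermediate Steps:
y(T, m) = -5*m
W(S, Q) = 7*S
W(2, y(4, 3))³ = (7*2)³ = 14³ = 2744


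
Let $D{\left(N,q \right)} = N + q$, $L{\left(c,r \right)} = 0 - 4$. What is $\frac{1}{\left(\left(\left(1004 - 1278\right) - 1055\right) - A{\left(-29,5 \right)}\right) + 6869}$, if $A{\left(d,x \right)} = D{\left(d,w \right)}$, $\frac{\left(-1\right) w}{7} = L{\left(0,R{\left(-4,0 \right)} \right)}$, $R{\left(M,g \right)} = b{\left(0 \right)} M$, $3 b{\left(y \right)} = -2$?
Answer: $\frac{1}{5541} \approx 0.00018047$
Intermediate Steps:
$b{\left(y \right)} = - \frac{2}{3}$ ($b{\left(y \right)} = \frac{1}{3} \left(-2\right) = - \frac{2}{3}$)
$R{\left(M,g \right)} = - \frac{2 M}{3}$
$L{\left(c,r \right)} = -4$ ($L{\left(c,r \right)} = 0 - 4 = -4$)
$w = 28$ ($w = \left(-7\right) \left(-4\right) = 28$)
$A{\left(d,x \right)} = 28 + d$ ($A{\left(d,x \right)} = d + 28 = 28 + d$)
$\frac{1}{\left(\left(\left(1004 - 1278\right) - 1055\right) - A{\left(-29,5 \right)}\right) + 6869} = \frac{1}{\left(\left(\left(1004 - 1278\right) - 1055\right) - \left(28 - 29\right)\right) + 6869} = \frac{1}{\left(\left(-274 - 1055\right) - -1\right) + 6869} = \frac{1}{\left(-1329 + 1\right) + 6869} = \frac{1}{-1328 + 6869} = \frac{1}{5541}$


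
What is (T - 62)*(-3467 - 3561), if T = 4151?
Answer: -28737492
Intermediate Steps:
(T - 62)*(-3467 - 3561) = (4151 - 62)*(-3467 - 3561) = 4089*(-7028) = -28737492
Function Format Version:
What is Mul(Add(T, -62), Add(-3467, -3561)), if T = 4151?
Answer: -28737492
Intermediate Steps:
Mul(Add(T, -62), Add(-3467, -3561)) = Mul(Add(4151, -62), Add(-3467, -3561)) = Mul(4089, -7028) = -28737492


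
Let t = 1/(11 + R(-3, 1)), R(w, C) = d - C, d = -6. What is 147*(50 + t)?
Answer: 29547/4 ≈ 7386.8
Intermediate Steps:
R(w, C) = -6 - C
t = ¼ (t = 1/(11 + (-6 - 1*1)) = 1/(11 + (-6 - 1)) = 1/(11 - 7) = 1/4 = ¼ ≈ 0.25000)
147*(50 + t) = 147*(50 + ¼) = 147*(201/4) = 29547/4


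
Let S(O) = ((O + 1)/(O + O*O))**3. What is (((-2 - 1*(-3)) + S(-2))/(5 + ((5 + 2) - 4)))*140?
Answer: 245/16 ≈ 15.313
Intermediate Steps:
S(O) = (1 + O)**3/(O + O**2)**3 (S(O) = ((1 + O)/(O + O**2))**3 = (1 + O)**3/(O + O**2)**3)
(((-2 - 1*(-3)) + S(-2))/(5 + ((5 + 2) - 4)))*140 = (((-2 - 1*(-3)) + (-2)**(-3))/(5 + ((5 + 2) - 4)))*140 = (((-2 + 3) - 1/8)/(5 + (7 - 4)))*140 = ((1 - 1/8)/(5 + 3))*140 = ((7/8)/8)*140 = ((7/8)*(1/8))*140 = (7/64)*140 = 245/16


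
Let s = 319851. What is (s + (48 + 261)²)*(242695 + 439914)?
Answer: 283509361188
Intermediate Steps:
(s + (48 + 261)²)*(242695 + 439914) = (319851 + (48 + 261)²)*(242695 + 439914) = (319851 + 309²)*682609 = (319851 + 95481)*682609 = 415332*682609 = 283509361188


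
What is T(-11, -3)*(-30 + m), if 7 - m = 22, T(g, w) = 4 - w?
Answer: -315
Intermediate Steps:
m = -15 (m = 7 - 1*22 = 7 - 22 = -15)
T(-11, -3)*(-30 + m) = (4 - 1*(-3))*(-30 - 15) = (4 + 3)*(-45) = 7*(-45) = -315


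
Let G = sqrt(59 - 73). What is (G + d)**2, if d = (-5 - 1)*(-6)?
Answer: (36 + I*sqrt(14))**2 ≈ 1282.0 + 269.4*I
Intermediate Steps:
G = I*sqrt(14) (G = sqrt(-14) = I*sqrt(14) ≈ 3.7417*I)
d = 36 (d = -6*(-6) = 36)
(G + d)**2 = (I*sqrt(14) + 36)**2 = (36 + I*sqrt(14))**2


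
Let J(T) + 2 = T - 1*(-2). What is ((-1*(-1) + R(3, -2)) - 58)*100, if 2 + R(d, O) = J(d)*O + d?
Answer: -6200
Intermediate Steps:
J(T) = T (J(T) = -2 + (T - 1*(-2)) = -2 + (T + 2) = -2 + (2 + T) = T)
R(d, O) = -2 + d + O*d (R(d, O) = -2 + (d*O + d) = -2 + (O*d + d) = -2 + (d + O*d) = -2 + d + O*d)
((-1*(-1) + R(3, -2)) - 58)*100 = ((-1*(-1) + (-2 + 3 - 2*3)) - 58)*100 = ((1 + (-2 + 3 - 6)) - 58)*100 = ((1 - 5) - 58)*100 = (-4 - 58)*100 = -62*100 = -6200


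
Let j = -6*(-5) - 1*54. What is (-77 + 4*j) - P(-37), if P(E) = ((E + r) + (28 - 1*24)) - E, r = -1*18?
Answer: -159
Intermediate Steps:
j = -24 (j = 30 - 54 = -24)
r = -18
P(E) = -14 (P(E) = ((E - 18) + (28 - 1*24)) - E = ((-18 + E) + (28 - 24)) - E = ((-18 + E) + 4) - E = (-14 + E) - E = -14)
(-77 + 4*j) - P(-37) = (-77 + 4*(-24)) - 1*(-14) = (-77 - 96) + 14 = -173 + 14 = -159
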